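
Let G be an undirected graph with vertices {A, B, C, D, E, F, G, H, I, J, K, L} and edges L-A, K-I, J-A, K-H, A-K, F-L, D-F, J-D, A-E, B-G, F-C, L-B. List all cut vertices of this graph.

Removing A increases the component count from 1 to 3, so A is a cut vertex.
Removing B increases the component count from 1 to 2, so B is a cut vertex.
Removing F increases the component count from 1 to 2, so F is a cut vertex.
Likewise K, L are cut vertices.
By contrast removing D leaves 1 component; it is not a cut vertex. No other vertex is a cut vertex either.

A, B, F, K, L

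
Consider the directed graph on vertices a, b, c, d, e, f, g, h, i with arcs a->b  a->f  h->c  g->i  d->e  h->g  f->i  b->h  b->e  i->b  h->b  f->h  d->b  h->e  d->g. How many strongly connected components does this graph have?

6

{b, g, h, i} are all mutually reachable — one SCC of size 4.
{e} is an SCC by itself.
{c} is an SCC by itself.
{d} is an SCC by itself.
{f} is an SCC by itself.
(and 1 more singleton SCC)
That gives 6 strongly connected components.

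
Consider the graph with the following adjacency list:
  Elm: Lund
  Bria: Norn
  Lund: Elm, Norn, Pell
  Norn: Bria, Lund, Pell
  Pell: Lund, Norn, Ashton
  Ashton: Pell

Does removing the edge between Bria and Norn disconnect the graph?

Yes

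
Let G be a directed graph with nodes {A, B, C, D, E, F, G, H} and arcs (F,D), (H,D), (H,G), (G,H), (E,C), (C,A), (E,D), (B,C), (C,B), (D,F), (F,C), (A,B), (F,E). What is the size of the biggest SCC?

3

{A, B, C} are all mutually reachable — one SCC of size 3.
{D, E, F} are all mutually reachable — one SCC of size 3.
{G, H} are all mutually reachable — one SCC of size 2.
The largest has 3 vertices.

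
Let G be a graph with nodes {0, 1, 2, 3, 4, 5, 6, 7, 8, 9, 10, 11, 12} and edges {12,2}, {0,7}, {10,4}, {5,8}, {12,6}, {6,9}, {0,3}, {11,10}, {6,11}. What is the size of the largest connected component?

1 is isolated — a component by itself.
Starting from 5 we can reach 5, 8. That is one component of size 2.
Starting from 0 we can reach 0, 3, 7. That is one component of size 3.
Starting from 2 we can reach 2, 4, 6, 9, 10, 11, 12. That is one component of size 7.
The largest has 7 vertices.

7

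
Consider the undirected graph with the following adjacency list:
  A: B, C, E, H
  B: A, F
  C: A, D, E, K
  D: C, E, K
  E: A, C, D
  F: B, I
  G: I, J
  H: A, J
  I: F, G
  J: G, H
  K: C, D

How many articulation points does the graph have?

Removing A increases the component count from 1 to 2, so A is a cut vertex.
By contrast removing G leaves 1 component; it is not a cut vertex. No other vertex is a cut vertex either.

1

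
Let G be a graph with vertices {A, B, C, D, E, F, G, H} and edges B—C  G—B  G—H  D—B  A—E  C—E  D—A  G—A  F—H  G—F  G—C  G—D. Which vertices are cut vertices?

G

Removing G increases the component count from 1 to 2, so G is a cut vertex.
By contrast removing D leaves 1 component; it is not a cut vertex. No other vertex is a cut vertex either.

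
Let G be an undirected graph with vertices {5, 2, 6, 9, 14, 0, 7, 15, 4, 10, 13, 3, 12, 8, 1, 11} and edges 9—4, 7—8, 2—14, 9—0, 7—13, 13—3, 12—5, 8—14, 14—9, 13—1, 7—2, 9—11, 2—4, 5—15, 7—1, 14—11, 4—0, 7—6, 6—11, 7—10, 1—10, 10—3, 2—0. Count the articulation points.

Removing 5 increases the component count from 2 to 3, so 5 is a cut vertex.
Removing 7 increases the component count from 2 to 3, so 7 is a cut vertex.
By contrast removing 2 leaves 2 components; it is not a cut vertex. No other vertex is a cut vertex either.

2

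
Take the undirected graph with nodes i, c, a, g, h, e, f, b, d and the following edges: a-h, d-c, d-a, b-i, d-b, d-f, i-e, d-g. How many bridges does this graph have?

removing a-d disconnects a from d; removing b-d disconnects b from d; removing d-c disconnects d from c; removing f-d disconnects f from d — these are bridges.
In total 8 edges are bridges.

8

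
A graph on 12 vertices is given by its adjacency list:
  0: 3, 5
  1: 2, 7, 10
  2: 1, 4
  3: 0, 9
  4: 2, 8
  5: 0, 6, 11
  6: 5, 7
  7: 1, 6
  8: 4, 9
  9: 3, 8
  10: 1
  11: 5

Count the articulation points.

2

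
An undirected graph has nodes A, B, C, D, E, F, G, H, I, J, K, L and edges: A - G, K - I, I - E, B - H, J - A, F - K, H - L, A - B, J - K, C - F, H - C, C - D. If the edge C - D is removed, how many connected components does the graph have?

2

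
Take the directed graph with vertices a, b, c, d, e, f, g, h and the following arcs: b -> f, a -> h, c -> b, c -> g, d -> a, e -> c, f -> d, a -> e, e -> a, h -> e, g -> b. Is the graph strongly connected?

Yes

From f we can reach every vertex (a, b, c, d, e, f, g, h), and every vertex can reach f (a, b, c, d, e, f, g, h). So the whole graph is one strongly connected component.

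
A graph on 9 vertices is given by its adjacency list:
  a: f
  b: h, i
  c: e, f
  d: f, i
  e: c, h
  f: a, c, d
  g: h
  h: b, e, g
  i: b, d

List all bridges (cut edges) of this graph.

The edges on the cycle h-e-c-f-d-i-b-h are not bridges since each lies on that cycle.
But removing f-a disconnects f from a; removing h-g disconnects h from g — these are bridges.

a-f, g-h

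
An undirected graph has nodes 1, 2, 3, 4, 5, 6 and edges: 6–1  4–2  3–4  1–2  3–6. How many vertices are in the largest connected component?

5

5 is isolated — a component by itself.
Starting from 1 we can reach 1, 2, 3, 4, 6. That is one component of size 5.
The largest has 5 vertices.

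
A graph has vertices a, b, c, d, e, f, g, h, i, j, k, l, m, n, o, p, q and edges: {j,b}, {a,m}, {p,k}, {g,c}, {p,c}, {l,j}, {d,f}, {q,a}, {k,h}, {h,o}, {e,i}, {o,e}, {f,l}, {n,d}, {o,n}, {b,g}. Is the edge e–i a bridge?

Yes

Removing e–i leaves no path between e and i: the component count goes from 2 to 3. So it is a bridge.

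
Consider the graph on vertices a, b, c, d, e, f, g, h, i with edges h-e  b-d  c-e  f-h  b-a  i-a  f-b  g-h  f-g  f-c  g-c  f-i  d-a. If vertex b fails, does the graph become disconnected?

No

Deleting b leaves 1 component (was 1) (its neighbors a, d, f remain connected to each other), so b is not a cut vertex.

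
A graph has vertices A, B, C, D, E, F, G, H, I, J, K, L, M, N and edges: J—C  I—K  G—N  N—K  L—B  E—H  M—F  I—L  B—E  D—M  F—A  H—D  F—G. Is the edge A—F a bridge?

Removing A—F leaves no path between A and F: the component count goes from 2 to 3. So it is a bridge.

Yes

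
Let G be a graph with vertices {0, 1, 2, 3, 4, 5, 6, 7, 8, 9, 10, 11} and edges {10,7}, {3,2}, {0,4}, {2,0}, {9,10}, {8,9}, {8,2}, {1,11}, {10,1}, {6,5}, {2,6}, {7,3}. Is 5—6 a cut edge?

Removing 5—6 leaves no path between 5 and 6: the component count goes from 1 to 2. So it is a bridge.

Yes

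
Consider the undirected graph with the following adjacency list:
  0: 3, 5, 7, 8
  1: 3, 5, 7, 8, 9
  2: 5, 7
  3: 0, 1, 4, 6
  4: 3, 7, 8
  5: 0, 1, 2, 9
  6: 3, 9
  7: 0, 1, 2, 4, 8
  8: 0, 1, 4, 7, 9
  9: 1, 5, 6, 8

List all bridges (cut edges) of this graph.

none

The edges on the cycle 1-9-6-3-1 are not bridges since each lies on that cycle.
Every edge lies on some cycle, so there are no bridges.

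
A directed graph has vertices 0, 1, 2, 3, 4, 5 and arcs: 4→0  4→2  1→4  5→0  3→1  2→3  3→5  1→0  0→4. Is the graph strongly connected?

Yes

From 2 we can reach every vertex (0, 1, 2, 3, 4, 5), and every vertex can reach 2 (0, 1, 2, 3, 4, 5). So the whole graph is one strongly connected component.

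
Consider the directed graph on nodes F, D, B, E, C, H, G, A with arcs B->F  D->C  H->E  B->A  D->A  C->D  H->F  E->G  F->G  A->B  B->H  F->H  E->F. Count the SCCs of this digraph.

4

{E, F, H} are all mutually reachable — one SCC of size 3.
{C, D} are all mutually reachable — one SCC of size 2.
{A, B} are all mutually reachable — one SCC of size 2.
{G} is an SCC by itself.
That gives 4 strongly connected components.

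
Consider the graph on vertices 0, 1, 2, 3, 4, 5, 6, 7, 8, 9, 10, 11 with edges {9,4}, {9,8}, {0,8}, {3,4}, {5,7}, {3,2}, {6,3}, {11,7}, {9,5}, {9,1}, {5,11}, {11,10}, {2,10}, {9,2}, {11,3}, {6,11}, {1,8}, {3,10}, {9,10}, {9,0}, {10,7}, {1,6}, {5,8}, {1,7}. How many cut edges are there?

The edges on the cycle 9-1-6-11-7-5-9 are not bridges since each lies on that cycle.
Every edge lies on some cycle, so there are no bridges.

0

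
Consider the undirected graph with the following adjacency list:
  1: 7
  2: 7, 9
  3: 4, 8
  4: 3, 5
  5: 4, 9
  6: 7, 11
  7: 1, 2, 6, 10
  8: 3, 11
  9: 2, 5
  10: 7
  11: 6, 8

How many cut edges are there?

The edges on the cycle 11-8-3-4-5-9-2-7-6-11 are not bridges since each lies on that cycle.
But removing 1-7 disconnects 1 from 7; removing 10-7 disconnects 10 from 7 — these are bridges.
That makes 2 bridges.

2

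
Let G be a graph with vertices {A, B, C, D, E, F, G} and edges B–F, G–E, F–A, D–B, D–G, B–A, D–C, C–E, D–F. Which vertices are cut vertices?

D

Removing D increases the component count from 1 to 2, so D is a cut vertex.
By contrast removing G leaves 1 component; it is not a cut vertex. No other vertex is a cut vertex either.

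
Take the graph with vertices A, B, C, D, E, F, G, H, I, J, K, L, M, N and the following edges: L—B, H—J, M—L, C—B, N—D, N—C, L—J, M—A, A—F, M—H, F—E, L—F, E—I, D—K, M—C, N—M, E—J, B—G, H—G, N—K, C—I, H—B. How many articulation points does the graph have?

1

Removing N increases the component count from 1 to 2, so N is a cut vertex.
By contrast removing L leaves 1 component; it is not a cut vertex. No other vertex is a cut vertex either.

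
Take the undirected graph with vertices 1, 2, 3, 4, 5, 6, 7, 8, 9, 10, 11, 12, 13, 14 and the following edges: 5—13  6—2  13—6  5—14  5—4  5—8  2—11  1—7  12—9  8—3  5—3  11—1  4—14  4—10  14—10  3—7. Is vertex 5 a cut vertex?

Deleting 5 raises the number of components from 2 to 3, so 5 is a cut vertex.

Yes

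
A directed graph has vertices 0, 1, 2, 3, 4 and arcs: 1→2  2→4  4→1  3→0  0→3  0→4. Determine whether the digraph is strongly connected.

No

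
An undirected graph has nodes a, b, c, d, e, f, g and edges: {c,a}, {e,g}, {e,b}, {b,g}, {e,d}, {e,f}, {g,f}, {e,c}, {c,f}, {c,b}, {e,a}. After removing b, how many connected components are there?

1

With b gone, the remaining components are: {a, c, d, e, f, g}.
That is 1 component.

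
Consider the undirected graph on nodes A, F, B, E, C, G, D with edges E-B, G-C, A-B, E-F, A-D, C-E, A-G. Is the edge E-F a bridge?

Yes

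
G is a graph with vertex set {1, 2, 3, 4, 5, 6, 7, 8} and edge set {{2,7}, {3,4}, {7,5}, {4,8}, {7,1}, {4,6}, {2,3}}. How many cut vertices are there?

Removing 2 increases the component count from 1 to 2, so 2 is a cut vertex.
Removing 3 increases the component count from 1 to 2, so 3 is a cut vertex.
Removing 4 increases the component count from 1 to 3, so 4 is a cut vertex.
Likewise 7 is a cut vertex.
By contrast removing 1 leaves 1 component; it is not a cut vertex. No other vertex is a cut vertex either.

4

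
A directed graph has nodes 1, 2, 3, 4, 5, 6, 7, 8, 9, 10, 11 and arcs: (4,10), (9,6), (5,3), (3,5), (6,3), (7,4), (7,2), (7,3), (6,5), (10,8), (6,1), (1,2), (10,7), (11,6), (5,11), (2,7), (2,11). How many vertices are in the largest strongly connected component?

{1, 2, 3, 4, 5, 6, 7, 10, 11} are all mutually reachable — one SCC of size 9.
{9} is an SCC by itself.
{8} is an SCC by itself.
The largest has 9 vertices.

9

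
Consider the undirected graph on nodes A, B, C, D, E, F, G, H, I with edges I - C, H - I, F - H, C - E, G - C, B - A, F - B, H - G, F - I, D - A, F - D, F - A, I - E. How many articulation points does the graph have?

1

Removing F increases the component count from 1 to 2, so F is a cut vertex.
By contrast removing B leaves 1 component; it is not a cut vertex. No other vertex is a cut vertex either.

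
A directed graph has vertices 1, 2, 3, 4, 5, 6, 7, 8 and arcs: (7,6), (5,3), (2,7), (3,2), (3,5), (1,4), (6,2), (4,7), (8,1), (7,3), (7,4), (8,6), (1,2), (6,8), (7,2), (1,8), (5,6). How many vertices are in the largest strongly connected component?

{1, 2, 3, 4, 5, 6, 7, 8} are all mutually reachable — one SCC of size 8.
The largest has 8 vertices.

8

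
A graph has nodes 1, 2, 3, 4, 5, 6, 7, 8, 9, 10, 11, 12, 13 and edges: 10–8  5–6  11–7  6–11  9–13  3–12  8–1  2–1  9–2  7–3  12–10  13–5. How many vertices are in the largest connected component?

12

4 is isolated — a component by itself.
Starting from 1 we can reach 1, 2, 3, 5, 6, 7, 8, 9, 10, 11, 12, 13. That is one component of size 12.
The largest has 12 vertices.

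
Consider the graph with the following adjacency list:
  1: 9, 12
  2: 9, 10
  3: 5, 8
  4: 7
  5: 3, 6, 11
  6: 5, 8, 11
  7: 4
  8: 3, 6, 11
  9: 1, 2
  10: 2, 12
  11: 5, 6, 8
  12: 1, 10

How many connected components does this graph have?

3

Starting from 4 we can reach 4, 7. That is one component of size 2.
Starting from 3 we can reach 3, 5, 6, 8, 11. That is one component of size 5.
Starting from 1 we can reach 1, 2, 9, 10, 12. That is one component of size 5.
Total: 3 components.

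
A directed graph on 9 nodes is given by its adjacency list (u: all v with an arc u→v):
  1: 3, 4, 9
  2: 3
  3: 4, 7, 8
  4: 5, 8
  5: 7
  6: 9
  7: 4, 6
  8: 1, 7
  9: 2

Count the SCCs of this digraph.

{1, 2, 3, 4, 5, 6, 7, 8, 9} are all mutually reachable — one SCC of size 9.
That gives 1 strongly connected component.

1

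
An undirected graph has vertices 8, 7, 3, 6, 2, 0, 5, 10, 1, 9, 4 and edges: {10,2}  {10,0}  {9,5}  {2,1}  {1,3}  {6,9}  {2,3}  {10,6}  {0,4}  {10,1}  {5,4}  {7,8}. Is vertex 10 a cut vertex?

Yes

Deleting 10 raises the number of components from 2 to 3, so 10 is a cut vertex.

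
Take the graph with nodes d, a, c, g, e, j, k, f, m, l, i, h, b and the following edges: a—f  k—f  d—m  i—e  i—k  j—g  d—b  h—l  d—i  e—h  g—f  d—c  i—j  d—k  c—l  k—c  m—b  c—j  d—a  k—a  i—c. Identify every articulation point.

d

Removing d increases the component count from 1 to 2, so d is a cut vertex.
By contrast removing e leaves 1 component; it is not a cut vertex. No other vertex is a cut vertex either.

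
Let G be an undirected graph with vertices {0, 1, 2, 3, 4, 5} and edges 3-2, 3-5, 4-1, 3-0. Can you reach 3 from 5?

From 5 we can reach 0, 2, 3, 5, which includes 3.

Yes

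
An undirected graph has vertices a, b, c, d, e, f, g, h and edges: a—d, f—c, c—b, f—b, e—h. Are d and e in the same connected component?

No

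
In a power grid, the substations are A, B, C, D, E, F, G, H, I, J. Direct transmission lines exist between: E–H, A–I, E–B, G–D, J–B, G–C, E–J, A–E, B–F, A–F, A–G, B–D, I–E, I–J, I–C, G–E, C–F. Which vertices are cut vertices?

E

Removing E increases the component count from 1 to 2, so E is a cut vertex.
By contrast removing D leaves 1 component; it is not a cut vertex. No other vertex is a cut vertex either.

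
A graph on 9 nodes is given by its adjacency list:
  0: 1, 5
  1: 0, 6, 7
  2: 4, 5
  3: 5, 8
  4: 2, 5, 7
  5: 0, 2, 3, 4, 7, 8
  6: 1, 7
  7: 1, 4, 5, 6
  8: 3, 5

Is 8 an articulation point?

No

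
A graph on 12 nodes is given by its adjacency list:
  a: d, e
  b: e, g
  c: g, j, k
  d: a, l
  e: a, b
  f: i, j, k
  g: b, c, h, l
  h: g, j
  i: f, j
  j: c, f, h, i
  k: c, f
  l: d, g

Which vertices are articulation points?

g

Removing g increases the component count from 1 to 2, so g is a cut vertex.
By contrast removing k leaves 1 component; it is not a cut vertex. No other vertex is a cut vertex either.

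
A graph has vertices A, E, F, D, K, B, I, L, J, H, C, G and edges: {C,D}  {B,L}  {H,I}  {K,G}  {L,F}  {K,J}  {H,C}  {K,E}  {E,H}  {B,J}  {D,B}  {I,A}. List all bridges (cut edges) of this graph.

The edges on the cycle K-E-H-C-D-B-J-K are not bridges since each lies on that cycle.
But removing L–F disconnects L from F; removing A–I disconnects A from I; removing H–I disconnects H from I; removing L–B disconnects L from B — these are bridges.
In total 5 edges are bridges.

A-I, B-L, F-L, G-K, H-I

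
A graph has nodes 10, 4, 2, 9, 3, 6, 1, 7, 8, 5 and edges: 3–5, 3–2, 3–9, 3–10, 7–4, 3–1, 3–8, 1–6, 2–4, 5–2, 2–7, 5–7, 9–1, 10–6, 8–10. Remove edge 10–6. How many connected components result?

10 and 6 are still connected via 10-3-1-6, so the component count stays at 1.

1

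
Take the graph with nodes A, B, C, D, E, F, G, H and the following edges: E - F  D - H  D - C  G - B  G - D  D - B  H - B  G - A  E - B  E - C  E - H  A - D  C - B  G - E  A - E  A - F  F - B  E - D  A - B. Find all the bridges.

The edges on the cycle A-E-H-D-A are not bridges since each lies on that cycle.
Every edge lies on some cycle, so there are no bridges.

none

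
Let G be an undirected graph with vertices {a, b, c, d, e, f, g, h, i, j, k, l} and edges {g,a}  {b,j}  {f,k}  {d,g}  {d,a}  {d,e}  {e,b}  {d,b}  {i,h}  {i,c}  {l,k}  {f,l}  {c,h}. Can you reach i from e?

The component containing e is {a, b, d, e, g, j}, and i is not in it.

No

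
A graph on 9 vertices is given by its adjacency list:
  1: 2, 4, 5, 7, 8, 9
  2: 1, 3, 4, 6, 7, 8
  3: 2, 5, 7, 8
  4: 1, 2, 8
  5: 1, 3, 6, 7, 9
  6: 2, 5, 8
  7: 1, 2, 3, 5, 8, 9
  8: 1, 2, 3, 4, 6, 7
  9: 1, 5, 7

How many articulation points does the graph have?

0

Removing 7, for instance, still leaves 1 component. No single vertex removal increases the component count — the graph has no articulation points.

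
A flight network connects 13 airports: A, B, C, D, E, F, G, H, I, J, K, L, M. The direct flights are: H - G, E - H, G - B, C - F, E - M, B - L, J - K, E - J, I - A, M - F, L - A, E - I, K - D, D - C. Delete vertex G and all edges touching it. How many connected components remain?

1

With G gone, the remaining components are: {A, B, C, D, E, F, H, I, J, K, L, M}.
That is 1 component.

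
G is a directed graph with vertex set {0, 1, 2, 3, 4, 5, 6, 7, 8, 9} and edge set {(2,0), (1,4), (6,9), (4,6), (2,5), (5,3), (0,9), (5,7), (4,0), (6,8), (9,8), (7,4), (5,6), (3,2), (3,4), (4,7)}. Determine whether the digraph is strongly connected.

There is no directed path from 9 to 4, so the graph is not strongly connected.

No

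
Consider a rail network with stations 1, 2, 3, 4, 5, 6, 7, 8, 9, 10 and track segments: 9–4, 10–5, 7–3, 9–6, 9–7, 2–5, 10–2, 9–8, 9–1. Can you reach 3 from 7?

Yes

From 7 we can reach 1, 3, 4, 6, 7, 8, 9, which includes 3.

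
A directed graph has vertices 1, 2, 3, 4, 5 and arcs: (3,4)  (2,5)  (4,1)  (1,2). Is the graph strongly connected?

No

There is no directed path from 4 to 3, so the graph is not strongly connected.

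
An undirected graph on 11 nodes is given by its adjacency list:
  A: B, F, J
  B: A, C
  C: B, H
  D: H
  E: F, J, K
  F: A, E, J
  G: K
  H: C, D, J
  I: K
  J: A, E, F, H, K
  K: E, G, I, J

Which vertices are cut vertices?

Removing H increases the component count from 1 to 2, so H is a cut vertex.
Removing K increases the component count from 1 to 3, so K is a cut vertex.
By contrast removing G leaves 1 component; it is not a cut vertex. No other vertex is a cut vertex either.

H, K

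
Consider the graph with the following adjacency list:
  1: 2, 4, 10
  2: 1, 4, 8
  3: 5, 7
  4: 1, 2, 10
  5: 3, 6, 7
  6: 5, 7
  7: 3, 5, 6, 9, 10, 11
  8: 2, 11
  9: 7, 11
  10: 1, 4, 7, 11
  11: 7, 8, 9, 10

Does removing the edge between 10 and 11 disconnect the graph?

No

After removing 10-11, the path 10-7-11 still connects them, so the edge is not a bridge.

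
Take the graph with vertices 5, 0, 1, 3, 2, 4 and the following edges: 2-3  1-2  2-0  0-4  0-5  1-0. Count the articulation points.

2

Removing 0 increases the component count from 1 to 3, so 0 is a cut vertex.
Removing 2 increases the component count from 1 to 2, so 2 is a cut vertex.
By contrast removing 1 leaves 1 component; it is not a cut vertex. No other vertex is a cut vertex either.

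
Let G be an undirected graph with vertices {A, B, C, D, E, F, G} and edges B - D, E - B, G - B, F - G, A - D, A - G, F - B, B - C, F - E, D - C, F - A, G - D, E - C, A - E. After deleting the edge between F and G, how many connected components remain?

F and G are still connected via F-A-G, so the component count stays at 1.

1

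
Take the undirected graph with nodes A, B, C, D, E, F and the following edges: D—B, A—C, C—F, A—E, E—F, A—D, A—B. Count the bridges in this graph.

0

The edges on the cycle A-D-B-A are not bridges since each lies on that cycle.
Every edge lies on some cycle, so there are no bridges.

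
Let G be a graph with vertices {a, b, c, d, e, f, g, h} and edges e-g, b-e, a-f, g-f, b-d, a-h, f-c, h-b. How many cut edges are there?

The edges on the cycle a-h-b-e-g-f-a are not bridges since each lies on that cycle.
But removing f-c disconnects f from c; removing b-d disconnects b from d — these are bridges.
That makes 2 bridges.

2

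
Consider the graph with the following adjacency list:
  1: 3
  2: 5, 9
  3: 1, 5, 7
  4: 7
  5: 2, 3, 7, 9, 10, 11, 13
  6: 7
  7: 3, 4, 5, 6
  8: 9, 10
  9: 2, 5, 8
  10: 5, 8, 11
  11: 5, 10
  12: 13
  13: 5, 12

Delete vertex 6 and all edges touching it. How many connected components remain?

1

With 6 gone, the remaining components are: {1, 2, 3, 4, 5, 7, 8, 9, 10, 11, 12, 13}.
That is 1 component.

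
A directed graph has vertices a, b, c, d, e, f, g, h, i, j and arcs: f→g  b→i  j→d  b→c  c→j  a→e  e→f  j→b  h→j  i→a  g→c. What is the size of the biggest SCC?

{a, b, c, e, f, g, i, j} are all mutually reachable — one SCC of size 8.
{h} is an SCC by itself.
{d} is an SCC by itself.
The largest has 8 vertices.

8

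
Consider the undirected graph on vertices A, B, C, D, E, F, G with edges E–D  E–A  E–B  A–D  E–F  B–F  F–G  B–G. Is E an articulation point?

Yes

Deleting E raises the number of components from 2 to 3, so E is a cut vertex.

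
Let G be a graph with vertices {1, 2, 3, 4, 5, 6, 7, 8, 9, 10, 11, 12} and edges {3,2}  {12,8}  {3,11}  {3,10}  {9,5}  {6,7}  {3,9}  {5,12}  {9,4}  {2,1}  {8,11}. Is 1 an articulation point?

No

Deleting 1 leaves 2 components (was 2), so 1 is not a cut vertex.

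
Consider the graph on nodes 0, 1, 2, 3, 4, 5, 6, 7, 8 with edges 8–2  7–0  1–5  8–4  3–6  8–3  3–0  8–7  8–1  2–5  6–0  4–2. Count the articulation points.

Removing 8 increases the component count from 1 to 2, so 8 is a cut vertex.
By contrast removing 7 leaves 1 component; it is not a cut vertex. No other vertex is a cut vertex either.

1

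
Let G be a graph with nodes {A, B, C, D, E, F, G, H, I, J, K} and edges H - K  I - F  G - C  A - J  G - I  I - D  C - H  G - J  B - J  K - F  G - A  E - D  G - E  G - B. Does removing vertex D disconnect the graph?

No

Deleting D leaves 1 component (was 1) (its neighbors E, I remain connected to each other), so D is not a cut vertex.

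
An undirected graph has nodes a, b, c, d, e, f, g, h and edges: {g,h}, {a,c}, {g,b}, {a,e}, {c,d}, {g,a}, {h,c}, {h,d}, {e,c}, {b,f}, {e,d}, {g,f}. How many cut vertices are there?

1

Removing g increases the component count from 1 to 2, so g is a cut vertex.
By contrast removing b leaves 1 component; it is not a cut vertex. No other vertex is a cut vertex either.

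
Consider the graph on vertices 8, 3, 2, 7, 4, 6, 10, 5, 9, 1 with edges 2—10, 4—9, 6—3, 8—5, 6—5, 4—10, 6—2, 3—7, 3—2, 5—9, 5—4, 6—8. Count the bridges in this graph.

1

The edges on the cycle 6-3-2-6 are not bridges since each lies on that cycle.
But removing 3—7 disconnects 3 from 7 — this is a bridge.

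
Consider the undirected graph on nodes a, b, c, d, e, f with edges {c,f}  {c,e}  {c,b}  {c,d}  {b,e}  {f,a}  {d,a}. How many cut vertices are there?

Removing c increases the component count from 1 to 2, so c is a cut vertex.
By contrast removing b leaves 1 component; it is not a cut vertex. No other vertex is a cut vertex either.

1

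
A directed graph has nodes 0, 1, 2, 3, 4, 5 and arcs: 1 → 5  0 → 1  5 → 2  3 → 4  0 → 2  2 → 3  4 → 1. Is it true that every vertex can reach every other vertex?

There is no directed path from 1 to 0, so the graph is not strongly connected.

No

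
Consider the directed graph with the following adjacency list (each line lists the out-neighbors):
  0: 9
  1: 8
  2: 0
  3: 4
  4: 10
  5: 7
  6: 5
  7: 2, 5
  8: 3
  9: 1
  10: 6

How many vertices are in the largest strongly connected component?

{0, 1, 2, 3, 4, 5, 6, 7, 8, 9, 10} are all mutually reachable — one SCC of size 11.
The largest has 11 vertices.

11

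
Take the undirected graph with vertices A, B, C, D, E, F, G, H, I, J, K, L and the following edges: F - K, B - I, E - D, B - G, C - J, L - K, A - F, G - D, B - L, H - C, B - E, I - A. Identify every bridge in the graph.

C-H, C-J

The edges on the cycle B-E-D-G-B are not bridges since each lies on that cycle.
But removing C - J disconnects C from J; removing H - C disconnects H from C — these are bridges.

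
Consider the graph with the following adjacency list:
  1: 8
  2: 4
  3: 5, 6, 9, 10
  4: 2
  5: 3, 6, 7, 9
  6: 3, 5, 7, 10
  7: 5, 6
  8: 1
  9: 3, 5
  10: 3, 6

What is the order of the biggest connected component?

6

Starting from 1 we can reach 1, 8. That is one component of size 2.
Starting from 2 we can reach 2, 4. That is one component of size 2.
Starting from 3 we can reach 3, 5, 6, 7, 9, 10. That is one component of size 6.
The largest has 6 vertices.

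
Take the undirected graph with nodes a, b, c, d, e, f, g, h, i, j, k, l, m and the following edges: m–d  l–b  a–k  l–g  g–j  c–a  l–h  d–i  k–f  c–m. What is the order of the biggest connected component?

e is isolated — a component by itself.
Starting from b we can reach b, g, h, j, l. That is one component of size 5.
Starting from a we can reach a, c, d, f, i, k, m. That is one component of size 7.
The largest has 7 vertices.

7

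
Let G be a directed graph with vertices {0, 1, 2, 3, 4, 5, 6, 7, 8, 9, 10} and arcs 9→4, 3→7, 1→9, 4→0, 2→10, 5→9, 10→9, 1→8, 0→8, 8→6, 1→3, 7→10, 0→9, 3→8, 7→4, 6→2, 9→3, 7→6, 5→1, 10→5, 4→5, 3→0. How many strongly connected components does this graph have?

{0, 1, 2, 3, 4, 5, 6, 7, 8, 9, 10} are all mutually reachable — one SCC of size 11.
That gives 1 strongly connected component.

1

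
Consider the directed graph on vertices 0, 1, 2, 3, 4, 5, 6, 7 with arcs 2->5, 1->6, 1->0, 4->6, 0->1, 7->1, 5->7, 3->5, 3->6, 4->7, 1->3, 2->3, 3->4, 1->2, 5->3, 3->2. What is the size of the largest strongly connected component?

7

{0, 1, 2, 3, 4, 5, 7} are all mutually reachable — one SCC of size 7.
{6} is an SCC by itself.
The largest has 7 vertices.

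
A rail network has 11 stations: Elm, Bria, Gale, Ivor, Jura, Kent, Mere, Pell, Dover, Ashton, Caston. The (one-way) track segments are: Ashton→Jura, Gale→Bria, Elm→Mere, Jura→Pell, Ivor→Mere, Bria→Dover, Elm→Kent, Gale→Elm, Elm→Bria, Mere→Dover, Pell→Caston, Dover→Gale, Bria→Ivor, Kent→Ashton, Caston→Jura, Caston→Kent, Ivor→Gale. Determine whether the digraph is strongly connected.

No

There is no directed path from Pell to Mere, so the graph is not strongly connected.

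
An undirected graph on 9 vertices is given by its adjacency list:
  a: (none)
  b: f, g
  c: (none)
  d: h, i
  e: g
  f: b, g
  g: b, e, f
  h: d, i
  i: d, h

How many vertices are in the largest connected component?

a is isolated — a component by itself.
c is isolated — a component by itself.
Starting from d we can reach d, h, i. That is one component of size 3.
Starting from b we can reach b, e, f, g. That is one component of size 4.
The largest has 4 vertices.

4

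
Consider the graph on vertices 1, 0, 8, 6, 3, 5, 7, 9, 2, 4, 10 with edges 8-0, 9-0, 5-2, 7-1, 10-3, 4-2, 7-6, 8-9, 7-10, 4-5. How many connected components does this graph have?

3

Starting from 0 we can reach 0, 8, 9. That is one component of size 3.
Starting from 2 we can reach 2, 4, 5. That is one component of size 3.
Starting from 1 we can reach 1, 3, 6, 7, 10. That is one component of size 5.
Total: 3 components.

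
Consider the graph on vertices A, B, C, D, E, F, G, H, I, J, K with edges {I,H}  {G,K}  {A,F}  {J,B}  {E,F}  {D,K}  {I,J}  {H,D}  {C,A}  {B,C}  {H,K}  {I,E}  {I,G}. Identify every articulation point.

I

Removing I increases the component count from 1 to 2, so I is a cut vertex.
By contrast removing K leaves 1 component; it is not a cut vertex. No other vertex is a cut vertex either.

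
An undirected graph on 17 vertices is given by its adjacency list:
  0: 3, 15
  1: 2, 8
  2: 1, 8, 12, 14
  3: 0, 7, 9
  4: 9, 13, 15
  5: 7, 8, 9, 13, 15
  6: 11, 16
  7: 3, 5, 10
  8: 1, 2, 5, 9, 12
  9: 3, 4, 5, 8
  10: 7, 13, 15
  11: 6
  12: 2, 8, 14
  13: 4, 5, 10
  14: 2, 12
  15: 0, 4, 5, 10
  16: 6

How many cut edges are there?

The edges on the cycle 5-15-0-3-7-5 are not bridges since each lies on that cycle.
But removing 16-6 disconnects 16 from 6; removing 11-6 disconnects 11 from 6 — these are bridges.
That makes 2 bridges.

2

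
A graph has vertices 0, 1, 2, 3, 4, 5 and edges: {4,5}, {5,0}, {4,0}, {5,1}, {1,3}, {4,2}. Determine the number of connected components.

1

Starting from 0 we can reach 0, 1, 2, 3, 4, 5. That is one component of size 6.
Total: 1 component.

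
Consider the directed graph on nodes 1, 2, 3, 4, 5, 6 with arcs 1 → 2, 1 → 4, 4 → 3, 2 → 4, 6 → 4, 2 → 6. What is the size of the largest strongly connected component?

{2} is an SCC by itself.
{1} is an SCC by itself.
{6} is an SCC by itself.
{5} is an SCC by itself.
{3} is an SCC by itself.
(and 1 more singleton SCC)
The largest has 1 vertex.

1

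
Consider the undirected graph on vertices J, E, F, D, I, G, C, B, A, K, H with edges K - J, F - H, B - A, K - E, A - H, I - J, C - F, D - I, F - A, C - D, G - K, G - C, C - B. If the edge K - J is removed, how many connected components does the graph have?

1

K and J are still connected via K-G-C-D-I-J, so the component count stays at 1.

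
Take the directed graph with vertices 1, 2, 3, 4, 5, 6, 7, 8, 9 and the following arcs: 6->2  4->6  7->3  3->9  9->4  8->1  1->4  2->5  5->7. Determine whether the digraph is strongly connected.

There is no directed path from 5 to 1, so the graph is not strongly connected.

No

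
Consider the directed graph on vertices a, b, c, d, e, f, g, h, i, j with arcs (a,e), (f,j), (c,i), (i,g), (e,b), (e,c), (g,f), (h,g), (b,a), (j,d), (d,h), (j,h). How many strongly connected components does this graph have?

4

{d, f, g, h, j} are all mutually reachable — one SCC of size 5.
{a, b, e} are all mutually reachable — one SCC of size 3.
{c} is an SCC by itself.
{i} is an SCC by itself.
That gives 4 strongly connected components.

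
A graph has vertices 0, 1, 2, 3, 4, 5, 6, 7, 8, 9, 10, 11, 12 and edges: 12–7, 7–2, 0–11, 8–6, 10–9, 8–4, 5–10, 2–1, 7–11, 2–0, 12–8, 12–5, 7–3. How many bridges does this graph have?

9

The edges on the cycle 7-2-0-11-7 are not bridges since each lies on that cycle.
But removing 2–1 disconnects 2 from 1; removing 8–6 disconnects 8 from 6; removing 7–12 disconnects 7 from 12; removing 8–4 disconnects 8 from 4 — these are bridges.
In total 9 edges are bridges.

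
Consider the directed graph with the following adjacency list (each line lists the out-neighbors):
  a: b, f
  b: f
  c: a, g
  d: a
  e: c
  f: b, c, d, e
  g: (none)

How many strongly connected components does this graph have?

{a, b, c, d, e, f} are all mutually reachable — one SCC of size 6.
{g} is an SCC by itself.
That gives 2 strongly connected components.

2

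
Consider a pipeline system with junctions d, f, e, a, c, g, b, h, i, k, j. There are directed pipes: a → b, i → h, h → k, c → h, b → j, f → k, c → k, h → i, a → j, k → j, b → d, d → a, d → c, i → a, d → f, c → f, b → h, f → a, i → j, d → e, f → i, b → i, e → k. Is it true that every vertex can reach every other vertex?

There is no directed path from g to b, so the graph is not strongly connected.

No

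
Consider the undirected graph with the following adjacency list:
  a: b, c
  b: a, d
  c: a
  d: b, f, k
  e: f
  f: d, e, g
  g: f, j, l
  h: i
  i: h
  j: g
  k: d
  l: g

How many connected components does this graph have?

Starting from h we can reach h, i. That is one component of size 2.
Starting from a we can reach a, b, c, d, e, f, g, j, k, l. That is one component of size 10.
Total: 2 components.

2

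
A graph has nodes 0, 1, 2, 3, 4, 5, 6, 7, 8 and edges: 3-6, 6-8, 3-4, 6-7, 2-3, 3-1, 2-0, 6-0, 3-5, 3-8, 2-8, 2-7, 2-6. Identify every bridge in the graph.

The edges on the cycle 2-3-6-0-2 are not bridges since each lies on that cycle.
But removing 4-3 disconnects 4 from 3; removing 5-3 disconnects 5 from 3; removing 1-3 disconnects 1 from 3 — these are bridges.

1-3, 3-4, 3-5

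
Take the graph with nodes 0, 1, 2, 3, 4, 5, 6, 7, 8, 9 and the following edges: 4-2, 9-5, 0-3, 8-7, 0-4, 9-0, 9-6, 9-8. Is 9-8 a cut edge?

Removing 9-8 leaves no path between 9 and 8: the component count goes from 2 to 3. So it is a bridge.

Yes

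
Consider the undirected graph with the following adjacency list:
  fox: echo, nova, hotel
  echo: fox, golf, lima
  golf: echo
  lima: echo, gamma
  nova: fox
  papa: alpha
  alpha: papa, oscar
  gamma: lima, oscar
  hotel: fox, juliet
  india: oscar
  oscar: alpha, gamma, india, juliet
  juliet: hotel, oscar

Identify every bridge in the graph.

alpha-oscar, alpha-papa, echo-golf, fox-nova, india-oscar

The edges on the cycle juliet-hotel-fox-echo-lima-gamma-oscar-juliet are not bridges since each lies on that cycle.
But removing india-oscar disconnects india from oscar; removing fox-nova disconnects fox from nova; removing oscar-alpha disconnects oscar from alpha; removing golf-echo disconnects golf from echo — these are bridges.
In total 5 edges are bridges.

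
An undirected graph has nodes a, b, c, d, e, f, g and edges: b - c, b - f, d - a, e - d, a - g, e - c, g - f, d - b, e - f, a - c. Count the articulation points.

0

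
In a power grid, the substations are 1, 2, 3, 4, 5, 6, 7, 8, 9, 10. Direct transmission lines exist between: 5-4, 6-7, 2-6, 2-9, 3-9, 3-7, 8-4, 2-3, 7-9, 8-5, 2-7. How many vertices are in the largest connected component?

5

10 is isolated — a component by itself.
1 is isolated — a component by itself.
Starting from 4 we can reach 4, 5, 8. That is one component of size 3.
Starting from 2 we can reach 2, 3, 6, 7, 9. That is one component of size 5.
The largest has 5 vertices.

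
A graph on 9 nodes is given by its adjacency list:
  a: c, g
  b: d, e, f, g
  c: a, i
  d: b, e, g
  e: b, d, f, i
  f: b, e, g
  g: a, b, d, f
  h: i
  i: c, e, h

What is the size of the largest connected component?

Starting from a we can reach a, b, c, d, e, f, g, h, i. That is one component of size 9.
The largest has 9 vertices.

9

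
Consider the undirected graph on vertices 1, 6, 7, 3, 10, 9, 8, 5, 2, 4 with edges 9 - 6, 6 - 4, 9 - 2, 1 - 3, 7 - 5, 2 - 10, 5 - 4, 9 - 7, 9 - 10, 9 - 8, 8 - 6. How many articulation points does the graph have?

1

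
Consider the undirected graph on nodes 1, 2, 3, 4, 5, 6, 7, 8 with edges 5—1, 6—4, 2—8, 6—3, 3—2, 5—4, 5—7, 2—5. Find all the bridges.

The edges on the cycle 6-3-2-5-4-6 are not bridges since each lies on that cycle.
But removing 5—7 disconnects 5 from 7; removing 2—8 disconnects 2 from 8; removing 5—1 disconnects 5 from 1 — these are bridges.

1-5, 2-8, 5-7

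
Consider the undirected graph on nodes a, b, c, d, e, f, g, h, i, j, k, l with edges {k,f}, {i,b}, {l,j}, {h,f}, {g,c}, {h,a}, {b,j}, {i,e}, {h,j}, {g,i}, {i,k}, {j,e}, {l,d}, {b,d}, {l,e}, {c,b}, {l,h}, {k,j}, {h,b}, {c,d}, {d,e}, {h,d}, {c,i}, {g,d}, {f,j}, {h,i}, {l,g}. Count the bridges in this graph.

1

The edges on the cycle l-h-f-k-i-g-l are not bridges since each lies on that cycle.
But removing h-a disconnects h from a — this is a bridge.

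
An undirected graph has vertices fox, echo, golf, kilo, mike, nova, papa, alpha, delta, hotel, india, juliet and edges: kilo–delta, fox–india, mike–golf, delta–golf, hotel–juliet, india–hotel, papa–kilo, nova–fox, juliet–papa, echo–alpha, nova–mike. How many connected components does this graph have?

Starting from echo we can reach echo, alpha. That is one component of size 2.
Starting from fox we can reach fox, golf, kilo, mike, nova, papa, delta, hotel, india, juliet. That is one component of size 10.
Total: 2 components.

2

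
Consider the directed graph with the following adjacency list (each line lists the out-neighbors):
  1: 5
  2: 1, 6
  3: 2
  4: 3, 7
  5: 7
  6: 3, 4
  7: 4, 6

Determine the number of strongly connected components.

{1, 2, 3, 4, 5, 6, 7} are all mutually reachable — one SCC of size 7.
That gives 1 strongly connected component.

1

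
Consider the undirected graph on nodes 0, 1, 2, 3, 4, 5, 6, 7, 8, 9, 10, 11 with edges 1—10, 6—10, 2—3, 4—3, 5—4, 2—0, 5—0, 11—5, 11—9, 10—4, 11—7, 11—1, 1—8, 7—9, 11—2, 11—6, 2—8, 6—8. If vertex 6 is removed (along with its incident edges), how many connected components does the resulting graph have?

With 6 gone, the remaining components are: {0, 1, 2, 3, 4, 5, 7, 8, 9, 10, 11}.
That is 1 component.

1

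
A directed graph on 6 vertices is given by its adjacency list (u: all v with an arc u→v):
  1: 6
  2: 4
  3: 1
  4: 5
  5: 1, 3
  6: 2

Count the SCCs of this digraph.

{1, 2, 3, 4, 5, 6} are all mutually reachable — one SCC of size 6.
That gives 1 strongly connected component.

1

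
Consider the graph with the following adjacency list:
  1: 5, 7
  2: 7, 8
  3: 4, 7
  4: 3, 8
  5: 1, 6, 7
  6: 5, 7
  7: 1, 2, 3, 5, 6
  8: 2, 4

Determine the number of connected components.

Starting from 1 we can reach 1, 2, 3, 4, 5, 6, 7, 8. That is one component of size 8.
Total: 1 component.

1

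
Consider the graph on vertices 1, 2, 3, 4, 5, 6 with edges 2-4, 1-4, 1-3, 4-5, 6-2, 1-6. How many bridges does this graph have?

2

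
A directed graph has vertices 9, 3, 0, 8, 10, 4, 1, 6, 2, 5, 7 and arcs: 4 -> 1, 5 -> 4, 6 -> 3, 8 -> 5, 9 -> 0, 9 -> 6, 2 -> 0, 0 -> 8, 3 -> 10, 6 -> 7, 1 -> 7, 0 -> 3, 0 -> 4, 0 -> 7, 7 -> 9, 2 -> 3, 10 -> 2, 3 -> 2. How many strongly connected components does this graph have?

1

{0, 1, 2, 3, 4, 5, 6, 7, 8, 9, 10} are all mutually reachable — one SCC of size 11.
That gives 1 strongly connected component.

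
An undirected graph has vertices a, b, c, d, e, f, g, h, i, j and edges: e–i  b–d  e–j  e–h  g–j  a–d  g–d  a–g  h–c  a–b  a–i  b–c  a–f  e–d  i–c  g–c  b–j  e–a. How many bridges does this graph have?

1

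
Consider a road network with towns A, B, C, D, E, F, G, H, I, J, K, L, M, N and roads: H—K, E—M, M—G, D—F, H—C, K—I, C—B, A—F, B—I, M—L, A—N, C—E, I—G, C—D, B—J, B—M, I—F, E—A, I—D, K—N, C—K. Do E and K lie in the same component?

Yes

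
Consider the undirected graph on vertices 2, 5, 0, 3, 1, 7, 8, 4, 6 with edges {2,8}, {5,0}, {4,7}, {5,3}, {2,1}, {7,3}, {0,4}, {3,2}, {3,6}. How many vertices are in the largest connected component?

Starting from 0 we can reach 0, 1, 2, 3, 4, 5, 6, 7, 8. That is one component of size 9.
The largest has 9 vertices.

9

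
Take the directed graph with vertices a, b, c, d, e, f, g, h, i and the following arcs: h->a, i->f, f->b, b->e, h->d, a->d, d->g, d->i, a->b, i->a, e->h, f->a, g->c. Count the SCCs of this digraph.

3

{a, b, d, e, f, h, i} are all mutually reachable — one SCC of size 7.
{c} is an SCC by itself.
{g} is an SCC by itself.
That gives 3 strongly connected components.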